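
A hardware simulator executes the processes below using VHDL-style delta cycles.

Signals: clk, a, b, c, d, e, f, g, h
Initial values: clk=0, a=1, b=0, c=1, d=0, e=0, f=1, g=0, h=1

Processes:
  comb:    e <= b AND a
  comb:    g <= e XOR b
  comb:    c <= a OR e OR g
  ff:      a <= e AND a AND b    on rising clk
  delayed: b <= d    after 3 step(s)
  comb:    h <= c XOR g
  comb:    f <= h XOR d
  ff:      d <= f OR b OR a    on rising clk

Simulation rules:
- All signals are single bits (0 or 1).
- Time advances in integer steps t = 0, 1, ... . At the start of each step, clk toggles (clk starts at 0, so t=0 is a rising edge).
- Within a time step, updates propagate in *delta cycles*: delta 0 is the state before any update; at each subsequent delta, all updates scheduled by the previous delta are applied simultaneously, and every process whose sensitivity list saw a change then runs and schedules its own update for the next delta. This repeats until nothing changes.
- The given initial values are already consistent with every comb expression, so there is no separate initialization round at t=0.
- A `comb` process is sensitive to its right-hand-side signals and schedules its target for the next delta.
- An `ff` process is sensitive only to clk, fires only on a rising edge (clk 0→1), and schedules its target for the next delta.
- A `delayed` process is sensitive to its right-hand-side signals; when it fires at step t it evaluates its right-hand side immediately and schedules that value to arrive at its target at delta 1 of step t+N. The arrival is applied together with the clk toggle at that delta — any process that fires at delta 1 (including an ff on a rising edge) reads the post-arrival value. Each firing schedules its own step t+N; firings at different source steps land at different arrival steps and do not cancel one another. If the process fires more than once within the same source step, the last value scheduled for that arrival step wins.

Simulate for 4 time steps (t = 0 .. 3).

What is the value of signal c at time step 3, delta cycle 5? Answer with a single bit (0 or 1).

t=0 Δ0: f=1 g=0 a=1 h=1 clk=0 d=0 c=1 e=0 b=0
  Δ1: clk:0→1
  Δ2: a:1→0, d:0→1
  Δ3: f:1→0, c:1→0
  Δ4: h:1→0
  Δ5: f:0→1
  (5Δ to stable)
t=1 Δ0: f=1 g=0 a=0 h=0 clk=1 d=1 c=0 e=0 b=0
  Δ1: clk:1→0
  (1Δ to stable)
t=2 Δ0: f=1 g=0 a=0 h=0 clk=0 d=1 c=0 e=0 b=0
  Δ1: clk:0→1
  (1Δ to stable)
t=3 Δ0: f=1 g=0 a=0 h=0 clk=1 d=1 c=0 e=0 b=0
  Δ1: clk:1→0, b:0→1
  Δ2: g:0→1
  Δ3: h:0→1, c:0→1
  Δ4: f:1→0, h:1→0
  Δ5: f:0→1
  (5Δ to stable)

1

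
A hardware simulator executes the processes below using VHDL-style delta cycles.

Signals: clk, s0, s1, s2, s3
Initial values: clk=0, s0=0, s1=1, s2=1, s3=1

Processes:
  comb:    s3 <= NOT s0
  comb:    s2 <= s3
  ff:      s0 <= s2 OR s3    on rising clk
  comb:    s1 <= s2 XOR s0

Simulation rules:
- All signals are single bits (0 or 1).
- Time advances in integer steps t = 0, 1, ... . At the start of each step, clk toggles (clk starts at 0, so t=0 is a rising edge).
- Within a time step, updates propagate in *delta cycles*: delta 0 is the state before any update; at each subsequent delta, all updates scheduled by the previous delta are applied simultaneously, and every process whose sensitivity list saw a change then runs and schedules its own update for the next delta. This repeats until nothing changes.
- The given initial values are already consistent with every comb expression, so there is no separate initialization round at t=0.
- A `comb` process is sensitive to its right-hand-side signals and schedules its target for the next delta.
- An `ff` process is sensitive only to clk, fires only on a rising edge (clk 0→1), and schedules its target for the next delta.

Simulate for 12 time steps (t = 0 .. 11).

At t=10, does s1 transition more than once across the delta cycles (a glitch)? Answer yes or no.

yes

t0.Δ0 s3=1 s0=0 s1=1 s2=1 clk=0
t0.Δ1 s3=1 s0=0 s1=1 s2=1 clk=1
t0.Δ2 s3=1 s0=1 s1=1 s2=1 clk=1
t0.Δ3 s3=0 s0=1 s1=0 s2=1 clk=1
t0.Δ4 s3=0 s0=1 s1=0 s2=0 clk=1
t0.Δ5 s3=0 s0=1 s1=1 s2=0 clk=1
t1.Δ0 s3=0 s0=1 s1=1 s2=0 clk=1
t1.Δ1 s3=0 s0=1 s1=1 s2=0 clk=0
t2.Δ0 s3=0 s0=1 s1=1 s2=0 clk=0
t2.Δ1 s3=0 s0=1 s1=1 s2=0 clk=1
t2.Δ2 s3=0 s0=0 s1=1 s2=0 clk=1
t2.Δ3 s3=1 s0=0 s1=0 s2=0 clk=1
t2.Δ4 s3=1 s0=0 s1=0 s2=1 clk=1
t2.Δ5 s3=1 s0=0 s1=1 s2=1 clk=1
t3.Δ0 s3=1 s0=0 s1=1 s2=1 clk=1
t3.Δ1 s3=1 s0=0 s1=1 s2=1 clk=0
t4.Δ0 s3=1 s0=0 s1=1 s2=1 clk=0
t4.Δ1 s3=1 s0=0 s1=1 s2=1 clk=1
t4.Δ2 s3=1 s0=1 s1=1 s2=1 clk=1
t4.Δ3 s3=0 s0=1 s1=0 s2=1 clk=1
t4.Δ4 s3=0 s0=1 s1=0 s2=0 clk=1
t4.Δ5 s3=0 s0=1 s1=1 s2=0 clk=1
t5.Δ0 s3=0 s0=1 s1=1 s2=0 clk=1
t5.Δ1 s3=0 s0=1 s1=1 s2=0 clk=0
t6.Δ0 s3=0 s0=1 s1=1 s2=0 clk=0
t6.Δ1 s3=0 s0=1 s1=1 s2=0 clk=1
t6.Δ2 s3=0 s0=0 s1=1 s2=0 clk=1
t6.Δ3 s3=1 s0=0 s1=0 s2=0 clk=1
t6.Δ4 s3=1 s0=0 s1=0 s2=1 clk=1
t6.Δ5 s3=1 s0=0 s1=1 s2=1 clk=1
t7.Δ0 s3=1 s0=0 s1=1 s2=1 clk=1
t7.Δ1 s3=1 s0=0 s1=1 s2=1 clk=0
t8.Δ0 s3=1 s0=0 s1=1 s2=1 clk=0
t8.Δ1 s3=1 s0=0 s1=1 s2=1 clk=1
t8.Δ2 s3=1 s0=1 s1=1 s2=1 clk=1
t8.Δ3 s3=0 s0=1 s1=0 s2=1 clk=1
t8.Δ4 s3=0 s0=1 s1=0 s2=0 clk=1
t8.Δ5 s3=0 s0=1 s1=1 s2=0 clk=1
t9.Δ0 s3=0 s0=1 s1=1 s2=0 clk=1
t9.Δ1 s3=0 s0=1 s1=1 s2=0 clk=0
t10.Δ0 s3=0 s0=1 s1=1 s2=0 clk=0
t10.Δ1 s3=0 s0=1 s1=1 s2=0 clk=1
t10.Δ2 s3=0 s0=0 s1=1 s2=0 clk=1
t10.Δ3 s3=1 s0=0 s1=0 s2=0 clk=1
t10.Δ4 s3=1 s0=0 s1=0 s2=1 clk=1
t10.Δ5 s3=1 s0=0 s1=1 s2=1 clk=1
t11.Δ0 s3=1 s0=0 s1=1 s2=1 clk=1
t11.Δ1 s3=1 s0=0 s1=1 s2=1 clk=0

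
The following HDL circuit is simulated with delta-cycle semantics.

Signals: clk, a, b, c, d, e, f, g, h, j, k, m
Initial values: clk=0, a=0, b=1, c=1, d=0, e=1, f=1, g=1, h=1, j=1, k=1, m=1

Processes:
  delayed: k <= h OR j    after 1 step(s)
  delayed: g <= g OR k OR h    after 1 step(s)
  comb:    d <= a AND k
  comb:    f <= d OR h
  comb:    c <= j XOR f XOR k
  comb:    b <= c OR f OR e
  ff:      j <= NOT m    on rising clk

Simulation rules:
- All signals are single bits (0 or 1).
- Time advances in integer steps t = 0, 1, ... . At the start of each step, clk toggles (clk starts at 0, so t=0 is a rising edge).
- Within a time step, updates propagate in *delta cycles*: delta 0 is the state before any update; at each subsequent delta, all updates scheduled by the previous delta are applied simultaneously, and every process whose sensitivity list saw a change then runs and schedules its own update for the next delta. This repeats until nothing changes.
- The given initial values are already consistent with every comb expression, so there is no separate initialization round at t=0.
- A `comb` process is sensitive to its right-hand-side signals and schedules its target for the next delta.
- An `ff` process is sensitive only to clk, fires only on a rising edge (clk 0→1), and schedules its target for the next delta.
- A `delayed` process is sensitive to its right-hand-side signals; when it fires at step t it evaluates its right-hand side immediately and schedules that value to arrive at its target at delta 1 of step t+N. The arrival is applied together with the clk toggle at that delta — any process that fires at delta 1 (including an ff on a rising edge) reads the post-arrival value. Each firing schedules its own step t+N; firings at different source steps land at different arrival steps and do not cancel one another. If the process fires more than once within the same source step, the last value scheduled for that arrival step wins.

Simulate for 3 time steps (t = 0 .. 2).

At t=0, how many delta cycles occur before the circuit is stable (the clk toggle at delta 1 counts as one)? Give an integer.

3

[bits: j,k,clk,f,c,a,m,e,b,g,h,d]
t=0: Δ0=110110111110 Δ1=111110111110 Δ2=011110111110 Δ3=011100111110 | 3Δ
t=1: Δ0=011100111110 Δ1=010100111110 | 1Δ
t=2: Δ0=010100111110 Δ1=011100111110 | 1Δ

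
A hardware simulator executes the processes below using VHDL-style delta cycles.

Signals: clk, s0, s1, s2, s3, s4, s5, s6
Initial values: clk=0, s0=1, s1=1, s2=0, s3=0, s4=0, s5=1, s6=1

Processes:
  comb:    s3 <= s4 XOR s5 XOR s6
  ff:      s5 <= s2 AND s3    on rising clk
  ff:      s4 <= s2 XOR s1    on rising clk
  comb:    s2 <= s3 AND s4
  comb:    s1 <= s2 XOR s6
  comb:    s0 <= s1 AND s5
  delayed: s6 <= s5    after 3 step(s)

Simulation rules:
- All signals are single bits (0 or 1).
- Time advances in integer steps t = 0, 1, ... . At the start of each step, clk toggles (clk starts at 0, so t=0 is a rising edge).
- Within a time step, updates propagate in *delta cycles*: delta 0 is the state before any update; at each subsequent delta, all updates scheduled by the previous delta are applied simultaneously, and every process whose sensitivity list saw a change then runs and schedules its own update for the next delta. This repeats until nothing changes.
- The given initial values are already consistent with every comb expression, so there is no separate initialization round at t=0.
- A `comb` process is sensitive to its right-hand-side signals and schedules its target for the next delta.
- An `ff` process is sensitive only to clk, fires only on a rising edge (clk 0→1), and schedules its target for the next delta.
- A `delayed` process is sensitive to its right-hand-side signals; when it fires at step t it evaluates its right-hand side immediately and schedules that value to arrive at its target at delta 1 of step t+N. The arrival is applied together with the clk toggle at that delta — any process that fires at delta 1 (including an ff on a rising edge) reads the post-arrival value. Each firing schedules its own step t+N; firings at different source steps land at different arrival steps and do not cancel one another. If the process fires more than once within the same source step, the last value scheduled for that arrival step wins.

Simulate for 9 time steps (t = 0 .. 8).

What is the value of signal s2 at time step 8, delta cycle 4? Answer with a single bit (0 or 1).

0

t=0 Δ0: s0=1 s5=1 s6=1 clk=0 s4=0 s1=1 s3=0 s2=0
  Δ1: clk:0→1
  Δ2: s5:1→0, s4:0→1
  Δ3: s0:1→0
  (3Δ to stable)
t=1 Δ0: s0=0 s5=0 s6=1 clk=1 s4=1 s1=1 s3=0 s2=0
  Δ1: clk:1→0
  (1Δ to stable)
t=2 Δ0: s0=0 s5=0 s6=1 clk=0 s4=1 s1=1 s3=0 s2=0
  Δ1: clk:0→1
  (1Δ to stable)
t=3 Δ0: s0=0 s5=0 s6=1 clk=1 s4=1 s1=1 s3=0 s2=0
  Δ1: s6:1→0, clk:1→0
  Δ2: s1:1→0, s3:0→1
  Δ3: s2:0→1
  Δ4: s1:0→1
  (4Δ to stable)
t=4 Δ0: s0=0 s5=0 s6=0 clk=0 s4=1 s1=1 s3=1 s2=1
  Δ1: clk:0→1
  Δ2: s5:0→1, s4:1→0
  Δ3: s0:0→1, s2:1→0
  Δ4: s1:1→0
  Δ5: s0:1→0
  (5Δ to stable)
t=5 Δ0: s0=0 s5=1 s6=0 clk=1 s4=0 s1=0 s3=1 s2=0
  Δ1: clk:1→0
  (1Δ to stable)
t=6 Δ0: s0=0 s5=1 s6=0 clk=0 s4=0 s1=0 s3=1 s2=0
  Δ1: clk:0→1
  Δ2: s5:1→0
  Δ3: s3:1→0
  (3Δ to stable)
t=7 Δ0: s0=0 s5=0 s6=0 clk=1 s4=0 s1=0 s3=0 s2=0
  Δ1: s6:0→1, clk:1→0
  Δ2: s1:0→1, s3:0→1
  (2Δ to stable)
t=8 Δ0: s0=0 s5=0 s6=1 clk=0 s4=0 s1=1 s3=1 s2=0
  Δ1: clk:0→1
  Δ2: s4:0→1
  Δ3: s3:1→0, s2:0→1
  Δ4: s1:1→0, s2:1→0
  Δ5: s1:0→1
  (5Δ to stable)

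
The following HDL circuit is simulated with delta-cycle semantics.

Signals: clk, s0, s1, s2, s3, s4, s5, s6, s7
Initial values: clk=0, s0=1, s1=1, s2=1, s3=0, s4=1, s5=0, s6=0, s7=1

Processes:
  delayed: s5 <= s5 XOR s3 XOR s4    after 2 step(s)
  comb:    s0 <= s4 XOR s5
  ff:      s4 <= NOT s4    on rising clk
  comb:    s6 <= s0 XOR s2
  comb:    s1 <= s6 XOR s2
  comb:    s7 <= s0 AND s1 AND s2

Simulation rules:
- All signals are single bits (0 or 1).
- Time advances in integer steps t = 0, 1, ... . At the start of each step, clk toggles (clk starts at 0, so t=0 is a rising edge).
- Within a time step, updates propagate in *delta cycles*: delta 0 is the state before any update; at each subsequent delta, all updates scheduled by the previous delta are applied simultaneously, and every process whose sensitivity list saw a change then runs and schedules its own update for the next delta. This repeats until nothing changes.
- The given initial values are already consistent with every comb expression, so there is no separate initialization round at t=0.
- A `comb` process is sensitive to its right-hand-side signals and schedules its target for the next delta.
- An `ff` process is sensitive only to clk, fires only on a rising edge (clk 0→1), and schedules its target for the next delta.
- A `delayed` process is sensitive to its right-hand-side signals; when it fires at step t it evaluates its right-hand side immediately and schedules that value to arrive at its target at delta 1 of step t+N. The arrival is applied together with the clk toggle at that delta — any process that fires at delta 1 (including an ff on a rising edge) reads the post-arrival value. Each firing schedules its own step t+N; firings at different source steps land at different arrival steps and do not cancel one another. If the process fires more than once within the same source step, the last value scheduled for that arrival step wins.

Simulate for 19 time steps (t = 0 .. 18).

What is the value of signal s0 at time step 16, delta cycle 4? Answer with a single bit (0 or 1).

0

t=0 Δ0: s2=1 clk=0 s0=1 s4=1 s6=0 s3=0 s5=0 s7=1 s1=1
  Δ1: clk:0→1
  Δ2: s4:1→0
  Δ3: s0:1→0
  Δ4: s6:0→1, s7:1→0
  Δ5: s1:1→0
  (5Δ to stable)
t=1 Δ0: s2=1 clk=1 s0=0 s4=0 s6=1 s3=0 s5=0 s7=0 s1=0
  Δ1: clk:1→0
  (1Δ to stable)
t=2 Δ0: s2=1 clk=0 s0=0 s4=0 s6=1 s3=0 s5=0 s7=0 s1=0
  Δ1: clk:0→1
  Δ2: s4:0→1
  Δ3: s0:0→1
  Δ4: s6:1→0
  Δ5: s1:0→1
  Δ6: s7:0→1
  (6Δ to stable)
t=3 Δ0: s2=1 clk=1 s0=1 s4=1 s6=0 s3=0 s5=0 s7=1 s1=1
  Δ1: clk:1→0
  (1Δ to stable)
t=4 Δ0: s2=1 clk=0 s0=1 s4=1 s6=0 s3=0 s5=0 s7=1 s1=1
  Δ1: clk:0→1, s5:0→1
  Δ2: s0:1→0, s4:1→0
  Δ3: s0:0→1, s6:0→1, s7:1→0
  Δ4: s6:1→0, s7:0→1, s1:1→0
  Δ5: s7:1→0, s1:0→1
  Δ6: s7:0→1
  (6Δ to stable)
t=5 Δ0: s2=1 clk=1 s0=1 s4=0 s6=0 s3=0 s5=1 s7=1 s1=1
  Δ1: clk:1→0
  (1Δ to stable)
t=6 Δ0: s2=1 clk=0 s0=1 s4=0 s6=0 s3=0 s5=1 s7=1 s1=1
  Δ1: clk:0→1
  Δ2: s4:0→1
  Δ3: s0:1→0
  Δ4: s6:0→1, s7:1→0
  Δ5: s1:1→0
  (5Δ to stable)
t=7 Δ0: s2=1 clk=1 s0=0 s4=1 s6=1 s3=0 s5=1 s7=0 s1=0
  Δ1: clk:1→0
  (1Δ to stable)
t=8 Δ0: s2=1 clk=0 s0=0 s4=1 s6=1 s3=0 s5=1 s7=0 s1=0
  Δ1: clk:0→1, s5:1→0
  Δ2: s0:0→1, s4:1→0
  Δ3: s0:1→0, s6:1→0
  Δ4: s6:0→1, s1:0→1
  Δ5: s1:1→0
  (5Δ to stable)
t=9 Δ0: s2=1 clk=1 s0=0 s4=0 s6=1 s3=0 s5=0 s7=0 s1=0
  Δ1: clk:1→0
  (1Δ to stable)
t=10 Δ0: s2=1 clk=0 s0=0 s4=0 s6=1 s3=0 s5=0 s7=0 s1=0
  Δ1: clk:0→1
  Δ2: s4:0→1
  Δ3: s0:0→1
  Δ4: s6:1→0
  Δ5: s1:0→1
  Δ6: s7:0→1
  (6Δ to stable)
t=11 Δ0: s2=1 clk=1 s0=1 s4=1 s6=0 s3=0 s5=0 s7=1 s1=1
  Δ1: clk:1→0
  (1Δ to stable)
t=12 Δ0: s2=1 clk=0 s0=1 s4=1 s6=0 s3=0 s5=0 s7=1 s1=1
  Δ1: clk:0→1, s5:0→1
  Δ2: s0:1→0, s4:1→0
  Δ3: s0:0→1, s6:0→1, s7:1→0
  Δ4: s6:1→0, s7:0→1, s1:1→0
  Δ5: s7:1→0, s1:0→1
  Δ6: s7:0→1
  (6Δ to stable)
t=13 Δ0: s2=1 clk=1 s0=1 s4=0 s6=0 s3=0 s5=1 s7=1 s1=1
  Δ1: clk:1→0
  (1Δ to stable)
t=14 Δ0: s2=1 clk=0 s0=1 s4=0 s6=0 s3=0 s5=1 s7=1 s1=1
  Δ1: clk:0→1
  Δ2: s4:0→1
  Δ3: s0:1→0
  Δ4: s6:0→1, s7:1→0
  Δ5: s1:1→0
  (5Δ to stable)
t=15 Δ0: s2=1 clk=1 s0=0 s4=1 s6=1 s3=0 s5=1 s7=0 s1=0
  Δ1: clk:1→0
  (1Δ to stable)
t=16 Δ0: s2=1 clk=0 s0=0 s4=1 s6=1 s3=0 s5=1 s7=0 s1=0
  Δ1: clk:0→1, s5:1→0
  Δ2: s0:0→1, s4:1→0
  Δ3: s0:1→0, s6:1→0
  Δ4: s6:0→1, s1:0→1
  Δ5: s1:1→0
  (5Δ to stable)
t=17 Δ0: s2=1 clk=1 s0=0 s4=0 s6=1 s3=0 s5=0 s7=0 s1=0
  Δ1: clk:1→0
  (1Δ to stable)
t=18 Δ0: s2=1 clk=0 s0=0 s4=0 s6=1 s3=0 s5=0 s7=0 s1=0
  Δ1: clk:0→1
  Δ2: s4:0→1
  Δ3: s0:0→1
  Δ4: s6:1→0
  Δ5: s1:0→1
  Δ6: s7:0→1
  (6Δ to stable)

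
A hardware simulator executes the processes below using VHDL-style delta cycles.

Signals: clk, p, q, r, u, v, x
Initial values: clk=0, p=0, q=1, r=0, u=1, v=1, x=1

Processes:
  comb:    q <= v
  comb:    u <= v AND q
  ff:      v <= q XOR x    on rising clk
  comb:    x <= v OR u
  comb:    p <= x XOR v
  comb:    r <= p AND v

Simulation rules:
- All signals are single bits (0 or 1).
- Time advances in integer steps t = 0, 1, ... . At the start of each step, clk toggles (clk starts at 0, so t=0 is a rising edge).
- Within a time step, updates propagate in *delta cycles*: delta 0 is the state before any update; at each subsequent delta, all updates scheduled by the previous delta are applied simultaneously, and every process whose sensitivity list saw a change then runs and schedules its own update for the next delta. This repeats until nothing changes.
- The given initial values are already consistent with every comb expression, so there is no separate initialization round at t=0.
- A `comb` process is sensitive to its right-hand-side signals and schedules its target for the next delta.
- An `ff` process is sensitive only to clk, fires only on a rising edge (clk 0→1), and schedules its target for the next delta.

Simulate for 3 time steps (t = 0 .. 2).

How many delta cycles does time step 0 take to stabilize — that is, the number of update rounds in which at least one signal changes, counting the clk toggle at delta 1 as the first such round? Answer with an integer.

t0.Δ0 v=1 p=0 x=1 q=1 r=0 clk=0 u=1
t0.Δ1 v=1 p=0 x=1 q=1 r=0 clk=1 u=1
t0.Δ2 v=0 p=0 x=1 q=1 r=0 clk=1 u=1
t0.Δ3 v=0 p=1 x=1 q=0 r=0 clk=1 u=0
t0.Δ4 v=0 p=1 x=0 q=0 r=0 clk=1 u=0
t0.Δ5 v=0 p=0 x=0 q=0 r=0 clk=1 u=0
t1.Δ0 v=0 p=0 x=0 q=0 r=0 clk=1 u=0
t1.Δ1 v=0 p=0 x=0 q=0 r=0 clk=0 u=0
t2.Δ0 v=0 p=0 x=0 q=0 r=0 clk=0 u=0
t2.Δ1 v=0 p=0 x=0 q=0 r=0 clk=1 u=0

5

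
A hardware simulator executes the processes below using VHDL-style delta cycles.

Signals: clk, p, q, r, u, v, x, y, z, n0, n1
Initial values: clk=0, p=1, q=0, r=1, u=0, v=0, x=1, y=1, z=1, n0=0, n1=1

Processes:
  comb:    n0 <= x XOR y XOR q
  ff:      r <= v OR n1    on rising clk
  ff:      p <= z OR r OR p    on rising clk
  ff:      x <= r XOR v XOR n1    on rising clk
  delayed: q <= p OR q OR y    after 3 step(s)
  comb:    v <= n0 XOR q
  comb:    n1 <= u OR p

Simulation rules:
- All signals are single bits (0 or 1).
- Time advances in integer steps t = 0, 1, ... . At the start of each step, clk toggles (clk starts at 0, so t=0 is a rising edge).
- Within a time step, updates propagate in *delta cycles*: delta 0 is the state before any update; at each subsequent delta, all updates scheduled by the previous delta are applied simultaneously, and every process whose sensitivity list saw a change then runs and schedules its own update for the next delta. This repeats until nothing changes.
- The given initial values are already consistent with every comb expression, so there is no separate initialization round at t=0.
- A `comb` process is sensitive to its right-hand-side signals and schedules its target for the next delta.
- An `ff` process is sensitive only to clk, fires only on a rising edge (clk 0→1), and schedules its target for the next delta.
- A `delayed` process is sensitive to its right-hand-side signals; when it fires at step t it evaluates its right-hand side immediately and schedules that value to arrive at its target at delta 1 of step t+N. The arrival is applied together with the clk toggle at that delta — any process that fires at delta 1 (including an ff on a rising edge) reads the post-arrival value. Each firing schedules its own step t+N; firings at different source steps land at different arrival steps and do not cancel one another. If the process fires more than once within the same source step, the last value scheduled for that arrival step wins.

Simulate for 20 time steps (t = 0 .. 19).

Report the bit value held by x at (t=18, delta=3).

1

t0.Δ0 y=1 z=1 x=1 v=0 q=0 n0=0 u=0 n1=1 clk=0 p=1 r=1
t0.Δ1 y=1 z=1 x=1 v=0 q=0 n0=0 u=0 n1=1 clk=1 p=1 r=1
t0.Δ2 y=1 z=1 x=0 v=0 q=0 n0=0 u=0 n1=1 clk=1 p=1 r=1
t0.Δ3 y=1 z=1 x=0 v=0 q=0 n0=1 u=0 n1=1 clk=1 p=1 r=1
t0.Δ4 y=1 z=1 x=0 v=1 q=0 n0=1 u=0 n1=1 clk=1 p=1 r=1
t1.Δ0 y=1 z=1 x=0 v=1 q=0 n0=1 u=0 n1=1 clk=1 p=1 r=1
t1.Δ1 y=1 z=1 x=0 v=1 q=0 n0=1 u=0 n1=1 clk=0 p=1 r=1
t2.Δ0 y=1 z=1 x=0 v=1 q=0 n0=1 u=0 n1=1 clk=0 p=1 r=1
t2.Δ1 y=1 z=1 x=0 v=1 q=0 n0=1 u=0 n1=1 clk=1 p=1 r=1
t2.Δ2 y=1 z=1 x=1 v=1 q=0 n0=1 u=0 n1=1 clk=1 p=1 r=1
t2.Δ3 y=1 z=1 x=1 v=1 q=0 n0=0 u=0 n1=1 clk=1 p=1 r=1
t2.Δ4 y=1 z=1 x=1 v=0 q=0 n0=0 u=0 n1=1 clk=1 p=1 r=1
t3.Δ0 y=1 z=1 x=1 v=0 q=0 n0=0 u=0 n1=1 clk=1 p=1 r=1
t3.Δ1 y=1 z=1 x=1 v=0 q=0 n0=0 u=0 n1=1 clk=0 p=1 r=1
t4.Δ0 y=1 z=1 x=1 v=0 q=0 n0=0 u=0 n1=1 clk=0 p=1 r=1
t4.Δ1 y=1 z=1 x=1 v=0 q=0 n0=0 u=0 n1=1 clk=1 p=1 r=1
t4.Δ2 y=1 z=1 x=0 v=0 q=0 n0=0 u=0 n1=1 clk=1 p=1 r=1
t4.Δ3 y=1 z=1 x=0 v=0 q=0 n0=1 u=0 n1=1 clk=1 p=1 r=1
t4.Δ4 y=1 z=1 x=0 v=1 q=0 n0=1 u=0 n1=1 clk=1 p=1 r=1
t5.Δ0 y=1 z=1 x=0 v=1 q=0 n0=1 u=0 n1=1 clk=1 p=1 r=1
t5.Δ1 y=1 z=1 x=0 v=1 q=0 n0=1 u=0 n1=1 clk=0 p=1 r=1
t6.Δ0 y=1 z=1 x=0 v=1 q=0 n0=1 u=0 n1=1 clk=0 p=1 r=1
t6.Δ1 y=1 z=1 x=0 v=1 q=0 n0=1 u=0 n1=1 clk=1 p=1 r=1
t6.Δ2 y=1 z=1 x=1 v=1 q=0 n0=1 u=0 n1=1 clk=1 p=1 r=1
t6.Δ3 y=1 z=1 x=1 v=1 q=0 n0=0 u=0 n1=1 clk=1 p=1 r=1
t6.Δ4 y=1 z=1 x=1 v=0 q=0 n0=0 u=0 n1=1 clk=1 p=1 r=1
t7.Δ0 y=1 z=1 x=1 v=0 q=0 n0=0 u=0 n1=1 clk=1 p=1 r=1
t7.Δ1 y=1 z=1 x=1 v=0 q=0 n0=0 u=0 n1=1 clk=0 p=1 r=1
t8.Δ0 y=1 z=1 x=1 v=0 q=0 n0=0 u=0 n1=1 clk=0 p=1 r=1
t8.Δ1 y=1 z=1 x=1 v=0 q=0 n0=0 u=0 n1=1 clk=1 p=1 r=1
t8.Δ2 y=1 z=1 x=0 v=0 q=0 n0=0 u=0 n1=1 clk=1 p=1 r=1
t8.Δ3 y=1 z=1 x=0 v=0 q=0 n0=1 u=0 n1=1 clk=1 p=1 r=1
t8.Δ4 y=1 z=1 x=0 v=1 q=0 n0=1 u=0 n1=1 clk=1 p=1 r=1
t9.Δ0 y=1 z=1 x=0 v=1 q=0 n0=1 u=0 n1=1 clk=1 p=1 r=1
t9.Δ1 y=1 z=1 x=0 v=1 q=0 n0=1 u=0 n1=1 clk=0 p=1 r=1
t10.Δ0 y=1 z=1 x=0 v=1 q=0 n0=1 u=0 n1=1 clk=0 p=1 r=1
t10.Δ1 y=1 z=1 x=0 v=1 q=0 n0=1 u=0 n1=1 clk=1 p=1 r=1
t10.Δ2 y=1 z=1 x=1 v=1 q=0 n0=1 u=0 n1=1 clk=1 p=1 r=1
t10.Δ3 y=1 z=1 x=1 v=1 q=0 n0=0 u=0 n1=1 clk=1 p=1 r=1
t10.Δ4 y=1 z=1 x=1 v=0 q=0 n0=0 u=0 n1=1 clk=1 p=1 r=1
t11.Δ0 y=1 z=1 x=1 v=0 q=0 n0=0 u=0 n1=1 clk=1 p=1 r=1
t11.Δ1 y=1 z=1 x=1 v=0 q=0 n0=0 u=0 n1=1 clk=0 p=1 r=1
t12.Δ0 y=1 z=1 x=1 v=0 q=0 n0=0 u=0 n1=1 clk=0 p=1 r=1
t12.Δ1 y=1 z=1 x=1 v=0 q=0 n0=0 u=0 n1=1 clk=1 p=1 r=1
t12.Δ2 y=1 z=1 x=0 v=0 q=0 n0=0 u=0 n1=1 clk=1 p=1 r=1
t12.Δ3 y=1 z=1 x=0 v=0 q=0 n0=1 u=0 n1=1 clk=1 p=1 r=1
t12.Δ4 y=1 z=1 x=0 v=1 q=0 n0=1 u=0 n1=1 clk=1 p=1 r=1
t13.Δ0 y=1 z=1 x=0 v=1 q=0 n0=1 u=0 n1=1 clk=1 p=1 r=1
t13.Δ1 y=1 z=1 x=0 v=1 q=0 n0=1 u=0 n1=1 clk=0 p=1 r=1
t14.Δ0 y=1 z=1 x=0 v=1 q=0 n0=1 u=0 n1=1 clk=0 p=1 r=1
t14.Δ1 y=1 z=1 x=0 v=1 q=0 n0=1 u=0 n1=1 clk=1 p=1 r=1
t14.Δ2 y=1 z=1 x=1 v=1 q=0 n0=1 u=0 n1=1 clk=1 p=1 r=1
t14.Δ3 y=1 z=1 x=1 v=1 q=0 n0=0 u=0 n1=1 clk=1 p=1 r=1
t14.Δ4 y=1 z=1 x=1 v=0 q=0 n0=0 u=0 n1=1 clk=1 p=1 r=1
t15.Δ0 y=1 z=1 x=1 v=0 q=0 n0=0 u=0 n1=1 clk=1 p=1 r=1
t15.Δ1 y=1 z=1 x=1 v=0 q=0 n0=0 u=0 n1=1 clk=0 p=1 r=1
t16.Δ0 y=1 z=1 x=1 v=0 q=0 n0=0 u=0 n1=1 clk=0 p=1 r=1
t16.Δ1 y=1 z=1 x=1 v=0 q=0 n0=0 u=0 n1=1 clk=1 p=1 r=1
t16.Δ2 y=1 z=1 x=0 v=0 q=0 n0=0 u=0 n1=1 clk=1 p=1 r=1
t16.Δ3 y=1 z=1 x=0 v=0 q=0 n0=1 u=0 n1=1 clk=1 p=1 r=1
t16.Δ4 y=1 z=1 x=0 v=1 q=0 n0=1 u=0 n1=1 clk=1 p=1 r=1
t17.Δ0 y=1 z=1 x=0 v=1 q=0 n0=1 u=0 n1=1 clk=1 p=1 r=1
t17.Δ1 y=1 z=1 x=0 v=1 q=0 n0=1 u=0 n1=1 clk=0 p=1 r=1
t18.Δ0 y=1 z=1 x=0 v=1 q=0 n0=1 u=0 n1=1 clk=0 p=1 r=1
t18.Δ1 y=1 z=1 x=0 v=1 q=0 n0=1 u=0 n1=1 clk=1 p=1 r=1
t18.Δ2 y=1 z=1 x=1 v=1 q=0 n0=1 u=0 n1=1 clk=1 p=1 r=1
t18.Δ3 y=1 z=1 x=1 v=1 q=0 n0=0 u=0 n1=1 clk=1 p=1 r=1
t18.Δ4 y=1 z=1 x=1 v=0 q=0 n0=0 u=0 n1=1 clk=1 p=1 r=1
t19.Δ0 y=1 z=1 x=1 v=0 q=0 n0=0 u=0 n1=1 clk=1 p=1 r=1
t19.Δ1 y=1 z=1 x=1 v=0 q=0 n0=0 u=0 n1=1 clk=0 p=1 r=1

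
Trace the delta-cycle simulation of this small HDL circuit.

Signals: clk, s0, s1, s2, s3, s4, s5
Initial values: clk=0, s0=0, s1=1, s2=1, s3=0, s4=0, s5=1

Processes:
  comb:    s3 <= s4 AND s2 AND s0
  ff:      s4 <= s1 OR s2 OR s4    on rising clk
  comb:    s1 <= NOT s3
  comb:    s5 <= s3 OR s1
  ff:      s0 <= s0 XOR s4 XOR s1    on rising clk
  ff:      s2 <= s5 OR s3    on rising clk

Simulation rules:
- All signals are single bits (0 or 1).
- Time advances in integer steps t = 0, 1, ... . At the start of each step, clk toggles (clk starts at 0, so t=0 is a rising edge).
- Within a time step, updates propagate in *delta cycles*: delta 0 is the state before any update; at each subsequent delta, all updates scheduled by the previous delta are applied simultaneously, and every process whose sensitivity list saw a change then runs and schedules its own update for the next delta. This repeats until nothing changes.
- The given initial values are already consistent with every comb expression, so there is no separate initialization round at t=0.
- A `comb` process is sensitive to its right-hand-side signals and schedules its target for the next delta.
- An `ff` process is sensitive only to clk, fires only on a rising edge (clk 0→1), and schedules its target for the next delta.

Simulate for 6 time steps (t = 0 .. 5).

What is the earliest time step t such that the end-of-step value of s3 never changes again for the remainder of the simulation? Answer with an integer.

[bits: s5,s1,s0,clk,s4,s3,s2]
t=0: Δ0=1100001 Δ1=1101001 Δ2=1111101 Δ3=1111111 Δ4=1011111 | 4Δ
t=1: Δ0=1011111 Δ1=1010111 | 1Δ
t=2: Δ0=1010111 Δ1=1011111 Δ2=1001111 Δ3=1001101 Δ4=0101101 Δ5=1101101 | 5Δ
t=3: Δ0=1101101 Δ1=1100101 | 1Δ
t=4: Δ0=1100101 Δ1=1101101 | 1Δ
t=5: Δ0=1101101 Δ1=1100101 | 1Δ

2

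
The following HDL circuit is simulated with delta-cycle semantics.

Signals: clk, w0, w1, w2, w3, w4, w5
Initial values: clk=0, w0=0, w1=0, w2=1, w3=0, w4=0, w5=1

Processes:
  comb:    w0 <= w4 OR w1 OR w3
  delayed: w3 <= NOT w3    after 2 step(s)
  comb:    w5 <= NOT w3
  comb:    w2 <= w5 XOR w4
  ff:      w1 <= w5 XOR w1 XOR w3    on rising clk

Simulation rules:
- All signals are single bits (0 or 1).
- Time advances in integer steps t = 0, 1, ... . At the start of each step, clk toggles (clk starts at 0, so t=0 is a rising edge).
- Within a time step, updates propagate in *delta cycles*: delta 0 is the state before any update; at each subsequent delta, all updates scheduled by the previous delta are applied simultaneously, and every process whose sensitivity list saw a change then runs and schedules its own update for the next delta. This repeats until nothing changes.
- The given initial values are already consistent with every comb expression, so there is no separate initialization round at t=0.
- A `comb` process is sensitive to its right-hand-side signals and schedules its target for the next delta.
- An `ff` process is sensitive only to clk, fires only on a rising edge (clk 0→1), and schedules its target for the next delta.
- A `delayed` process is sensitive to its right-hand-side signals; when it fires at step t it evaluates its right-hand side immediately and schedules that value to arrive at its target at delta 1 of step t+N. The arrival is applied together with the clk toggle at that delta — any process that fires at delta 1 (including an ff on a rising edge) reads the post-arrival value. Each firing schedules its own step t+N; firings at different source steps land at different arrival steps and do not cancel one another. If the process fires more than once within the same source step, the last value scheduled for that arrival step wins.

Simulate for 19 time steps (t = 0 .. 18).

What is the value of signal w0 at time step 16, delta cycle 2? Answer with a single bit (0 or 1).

t=0 Δ0: w4=0 w2=1 clk=0 w3=0 w0=0 w5=1 w1=0
  Δ1: clk:0→1
  Δ2: w1:0→1
  Δ3: w0:0→1
  (3Δ to stable)
t=1 Δ0: w4=0 w2=1 clk=1 w3=0 w0=1 w5=1 w1=1
  Δ1: clk:1→0
  (1Δ to stable)
t=2 Δ0: w4=0 w2=1 clk=0 w3=0 w0=1 w5=1 w1=1
  Δ1: clk:0→1
  Δ2: w1:1→0
  Δ3: w0:1→0
  (3Δ to stable)
t=3 Δ0: w4=0 w2=1 clk=1 w3=0 w0=0 w5=1 w1=0
  Δ1: clk:1→0
  (1Δ to stable)
t=4 Δ0: w4=0 w2=1 clk=0 w3=0 w0=0 w5=1 w1=0
  Δ1: clk:0→1
  Δ2: w1:0→1
  Δ3: w0:0→1
  (3Δ to stable)
t=5 Δ0: w4=0 w2=1 clk=1 w3=0 w0=1 w5=1 w1=1
  Δ1: clk:1→0
  (1Δ to stable)
t=6 Δ0: w4=0 w2=1 clk=0 w3=0 w0=1 w5=1 w1=1
  Δ1: clk:0→1
  Δ2: w1:1→0
  Δ3: w0:1→0
  (3Δ to stable)
t=7 Δ0: w4=0 w2=1 clk=1 w3=0 w0=0 w5=1 w1=0
  Δ1: clk:1→0
  (1Δ to stable)
t=8 Δ0: w4=0 w2=1 clk=0 w3=0 w0=0 w5=1 w1=0
  Δ1: clk:0→1
  Δ2: w1:0→1
  Δ3: w0:0→1
  (3Δ to stable)
t=9 Δ0: w4=0 w2=1 clk=1 w3=0 w0=1 w5=1 w1=1
  Δ1: clk:1→0
  (1Δ to stable)
t=10 Δ0: w4=0 w2=1 clk=0 w3=0 w0=1 w5=1 w1=1
  Δ1: clk:0→1
  Δ2: w1:1→0
  Δ3: w0:1→0
  (3Δ to stable)
t=11 Δ0: w4=0 w2=1 clk=1 w3=0 w0=0 w5=1 w1=0
  Δ1: clk:1→0
  (1Δ to stable)
t=12 Δ0: w4=0 w2=1 clk=0 w3=0 w0=0 w5=1 w1=0
  Δ1: clk:0→1
  Δ2: w1:0→1
  Δ3: w0:0→1
  (3Δ to stable)
t=13 Δ0: w4=0 w2=1 clk=1 w3=0 w0=1 w5=1 w1=1
  Δ1: clk:1→0
  (1Δ to stable)
t=14 Δ0: w4=0 w2=1 clk=0 w3=0 w0=1 w5=1 w1=1
  Δ1: clk:0→1
  Δ2: w1:1→0
  Δ3: w0:1→0
  (3Δ to stable)
t=15 Δ0: w4=0 w2=1 clk=1 w3=0 w0=0 w5=1 w1=0
  Δ1: clk:1→0
  (1Δ to stable)
t=16 Δ0: w4=0 w2=1 clk=0 w3=0 w0=0 w5=1 w1=0
  Δ1: clk:0→1
  Δ2: w1:0→1
  Δ3: w0:0→1
  (3Δ to stable)
t=17 Δ0: w4=0 w2=1 clk=1 w3=0 w0=1 w5=1 w1=1
  Δ1: clk:1→0
  (1Δ to stable)
t=18 Δ0: w4=0 w2=1 clk=0 w3=0 w0=1 w5=1 w1=1
  Δ1: clk:0→1
  Δ2: w1:1→0
  Δ3: w0:1→0
  (3Δ to stable)

0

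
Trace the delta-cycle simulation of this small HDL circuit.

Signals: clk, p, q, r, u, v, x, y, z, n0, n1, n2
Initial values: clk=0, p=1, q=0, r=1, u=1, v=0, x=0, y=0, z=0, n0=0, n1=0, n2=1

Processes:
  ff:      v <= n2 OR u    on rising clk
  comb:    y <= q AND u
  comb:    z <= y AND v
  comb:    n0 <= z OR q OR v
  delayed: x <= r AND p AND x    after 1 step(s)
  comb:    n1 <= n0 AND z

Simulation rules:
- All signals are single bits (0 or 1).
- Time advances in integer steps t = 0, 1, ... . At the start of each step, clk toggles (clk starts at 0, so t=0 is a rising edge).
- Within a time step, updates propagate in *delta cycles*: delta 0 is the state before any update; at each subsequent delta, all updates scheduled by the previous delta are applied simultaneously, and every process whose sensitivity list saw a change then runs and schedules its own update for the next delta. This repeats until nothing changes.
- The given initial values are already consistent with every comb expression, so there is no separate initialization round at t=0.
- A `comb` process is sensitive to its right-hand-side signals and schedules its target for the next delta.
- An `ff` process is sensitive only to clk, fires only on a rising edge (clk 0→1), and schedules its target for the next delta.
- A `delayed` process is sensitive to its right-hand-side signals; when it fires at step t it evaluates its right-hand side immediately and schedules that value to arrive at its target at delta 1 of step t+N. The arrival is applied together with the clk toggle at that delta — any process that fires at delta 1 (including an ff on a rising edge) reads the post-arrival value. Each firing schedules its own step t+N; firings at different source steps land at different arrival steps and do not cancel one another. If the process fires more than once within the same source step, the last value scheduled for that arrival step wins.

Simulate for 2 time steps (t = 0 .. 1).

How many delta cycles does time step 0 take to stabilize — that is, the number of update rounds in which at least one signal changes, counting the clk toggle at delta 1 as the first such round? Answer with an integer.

3

[bits: u,r,n0,z,clk,v,p,n1,x,y,n2,q]
t=0: Δ0=110000100010 Δ1=110010100010 Δ2=110011100010 Δ3=111011100010 | 3Δ
t=1: Δ0=111011100010 Δ1=111001100010 | 1Δ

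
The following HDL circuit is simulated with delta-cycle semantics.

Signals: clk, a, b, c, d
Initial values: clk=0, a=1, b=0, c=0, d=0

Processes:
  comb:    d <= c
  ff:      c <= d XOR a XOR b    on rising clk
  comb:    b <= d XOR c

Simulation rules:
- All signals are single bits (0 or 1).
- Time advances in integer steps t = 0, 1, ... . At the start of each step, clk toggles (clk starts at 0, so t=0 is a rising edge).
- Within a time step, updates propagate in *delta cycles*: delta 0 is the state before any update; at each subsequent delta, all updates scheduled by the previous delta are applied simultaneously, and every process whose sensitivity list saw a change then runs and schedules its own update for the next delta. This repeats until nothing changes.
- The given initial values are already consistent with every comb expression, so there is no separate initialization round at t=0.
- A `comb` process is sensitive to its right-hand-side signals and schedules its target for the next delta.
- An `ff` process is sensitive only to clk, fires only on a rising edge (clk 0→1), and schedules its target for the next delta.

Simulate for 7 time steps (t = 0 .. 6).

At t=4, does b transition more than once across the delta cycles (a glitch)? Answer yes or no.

t0.Δ0 b=0 c=0 clk=0 d=0 a=1
t0.Δ1 b=0 c=0 clk=1 d=0 a=1
t0.Δ2 b=0 c=1 clk=1 d=0 a=1
t0.Δ3 b=1 c=1 clk=1 d=1 a=1
t0.Δ4 b=0 c=1 clk=1 d=1 a=1
t1.Δ0 b=0 c=1 clk=1 d=1 a=1
t1.Δ1 b=0 c=1 clk=0 d=1 a=1
t2.Δ0 b=0 c=1 clk=0 d=1 a=1
t2.Δ1 b=0 c=1 clk=1 d=1 a=1
t2.Δ2 b=0 c=0 clk=1 d=1 a=1
t2.Δ3 b=1 c=0 clk=1 d=0 a=1
t2.Δ4 b=0 c=0 clk=1 d=0 a=1
t3.Δ0 b=0 c=0 clk=1 d=0 a=1
t3.Δ1 b=0 c=0 clk=0 d=0 a=1
t4.Δ0 b=0 c=0 clk=0 d=0 a=1
t4.Δ1 b=0 c=0 clk=1 d=0 a=1
t4.Δ2 b=0 c=1 clk=1 d=0 a=1
t4.Δ3 b=1 c=1 clk=1 d=1 a=1
t4.Δ4 b=0 c=1 clk=1 d=1 a=1
t5.Δ0 b=0 c=1 clk=1 d=1 a=1
t5.Δ1 b=0 c=1 clk=0 d=1 a=1
t6.Δ0 b=0 c=1 clk=0 d=1 a=1
t6.Δ1 b=0 c=1 clk=1 d=1 a=1
t6.Δ2 b=0 c=0 clk=1 d=1 a=1
t6.Δ3 b=1 c=0 clk=1 d=0 a=1
t6.Δ4 b=0 c=0 clk=1 d=0 a=1

yes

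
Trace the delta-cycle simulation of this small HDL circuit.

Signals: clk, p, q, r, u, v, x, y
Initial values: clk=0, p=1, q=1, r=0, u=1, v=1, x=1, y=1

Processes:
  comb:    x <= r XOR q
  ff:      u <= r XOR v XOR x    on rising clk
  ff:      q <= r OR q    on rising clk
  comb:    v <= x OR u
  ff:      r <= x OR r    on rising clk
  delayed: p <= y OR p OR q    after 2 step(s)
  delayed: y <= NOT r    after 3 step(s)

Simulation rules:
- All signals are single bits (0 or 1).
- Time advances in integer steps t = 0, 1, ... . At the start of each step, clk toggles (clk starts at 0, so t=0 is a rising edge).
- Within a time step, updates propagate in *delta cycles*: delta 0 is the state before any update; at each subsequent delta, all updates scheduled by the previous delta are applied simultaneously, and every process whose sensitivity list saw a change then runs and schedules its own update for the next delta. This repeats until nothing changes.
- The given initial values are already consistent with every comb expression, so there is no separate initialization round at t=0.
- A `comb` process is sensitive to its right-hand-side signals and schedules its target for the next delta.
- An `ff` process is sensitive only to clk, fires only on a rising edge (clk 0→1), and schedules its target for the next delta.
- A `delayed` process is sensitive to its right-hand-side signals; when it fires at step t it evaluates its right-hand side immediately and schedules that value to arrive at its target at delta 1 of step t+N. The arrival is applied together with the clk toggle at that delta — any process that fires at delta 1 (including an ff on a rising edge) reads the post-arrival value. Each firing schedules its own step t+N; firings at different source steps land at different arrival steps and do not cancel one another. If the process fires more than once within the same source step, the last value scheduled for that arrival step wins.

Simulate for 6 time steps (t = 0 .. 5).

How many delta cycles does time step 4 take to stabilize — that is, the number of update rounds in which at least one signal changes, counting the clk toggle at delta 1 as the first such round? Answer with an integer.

3

[bits: p,u,x,clk,q,v,r,y]
t=0: Δ0=11101101 Δ1=11111101 Δ2=10111111 Δ3=10011111 Δ4=10011011 | 4Δ
t=1: Δ0=10011011 Δ1=10001011 | 1Δ
t=2: Δ0=10001011 Δ1=10011011 Δ2=11011011 Δ3=11011111 | 3Δ
t=3: Δ0=11011111 Δ1=11001110 | 1Δ
t=4: Δ0=11001110 Δ1=11011110 Δ2=10011110 Δ3=10011010 | 3Δ
t=5: Δ0=10011010 Δ1=10001010 | 1Δ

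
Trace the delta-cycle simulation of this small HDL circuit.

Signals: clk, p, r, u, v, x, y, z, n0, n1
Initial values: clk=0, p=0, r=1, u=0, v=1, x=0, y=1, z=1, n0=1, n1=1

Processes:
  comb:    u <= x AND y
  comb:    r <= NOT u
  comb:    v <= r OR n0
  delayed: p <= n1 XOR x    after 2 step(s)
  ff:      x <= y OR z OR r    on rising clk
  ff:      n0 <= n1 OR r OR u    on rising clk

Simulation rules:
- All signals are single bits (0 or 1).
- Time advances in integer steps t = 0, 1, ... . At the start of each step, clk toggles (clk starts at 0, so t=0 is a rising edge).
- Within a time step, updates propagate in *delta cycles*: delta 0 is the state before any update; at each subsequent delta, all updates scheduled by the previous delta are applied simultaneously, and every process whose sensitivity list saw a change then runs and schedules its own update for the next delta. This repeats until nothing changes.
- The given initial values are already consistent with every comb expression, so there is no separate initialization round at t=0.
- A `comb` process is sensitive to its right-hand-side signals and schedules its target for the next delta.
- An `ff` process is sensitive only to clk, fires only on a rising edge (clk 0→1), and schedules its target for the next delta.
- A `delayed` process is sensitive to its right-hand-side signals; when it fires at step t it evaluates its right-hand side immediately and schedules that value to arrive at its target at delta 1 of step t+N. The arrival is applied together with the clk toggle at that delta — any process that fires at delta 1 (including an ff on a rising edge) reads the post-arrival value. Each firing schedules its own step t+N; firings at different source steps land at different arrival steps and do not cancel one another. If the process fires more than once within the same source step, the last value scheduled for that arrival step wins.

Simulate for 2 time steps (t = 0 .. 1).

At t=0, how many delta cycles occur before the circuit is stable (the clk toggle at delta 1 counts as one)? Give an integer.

4

t=0 Δ0: r=1 z=1 v=1 p=0 x=0 u=0 clk=0 n0=1 y=1 n1=1
  Δ1: clk:0→1
  Δ2: x:0→1
  Δ3: u:0→1
  Δ4: r:1→0
  (4Δ to stable)
t=1 Δ0: r=0 z=1 v=1 p=0 x=1 u=1 clk=1 n0=1 y=1 n1=1
  Δ1: clk:1→0
  (1Δ to stable)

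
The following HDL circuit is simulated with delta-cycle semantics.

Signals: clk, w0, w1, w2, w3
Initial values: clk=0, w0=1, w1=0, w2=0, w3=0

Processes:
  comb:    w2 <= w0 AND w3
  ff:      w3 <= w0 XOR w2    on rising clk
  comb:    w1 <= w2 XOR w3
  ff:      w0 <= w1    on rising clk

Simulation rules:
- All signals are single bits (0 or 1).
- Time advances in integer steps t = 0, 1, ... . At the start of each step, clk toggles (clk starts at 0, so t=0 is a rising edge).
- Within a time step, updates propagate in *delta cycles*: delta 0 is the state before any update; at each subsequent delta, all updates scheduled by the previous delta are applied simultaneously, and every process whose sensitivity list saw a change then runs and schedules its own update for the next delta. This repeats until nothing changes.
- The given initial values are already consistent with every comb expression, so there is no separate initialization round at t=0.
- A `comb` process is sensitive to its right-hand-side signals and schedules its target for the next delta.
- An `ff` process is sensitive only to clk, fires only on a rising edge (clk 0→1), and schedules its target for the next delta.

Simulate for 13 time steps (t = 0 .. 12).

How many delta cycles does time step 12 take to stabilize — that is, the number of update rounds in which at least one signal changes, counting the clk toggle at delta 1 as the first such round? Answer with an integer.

3

t=0 Δ0: w1=0 w0=1 w3=0 clk=0 w2=0
  Δ1: clk:0→1
  Δ2: w0:1→0, w3:0→1
  Δ3: w1:0→1
  (3Δ to stable)
t=1 Δ0: w1=1 w0=0 w3=1 clk=1 w2=0
  Δ1: clk:1→0
  (1Δ to stable)
t=2 Δ0: w1=1 w0=0 w3=1 clk=0 w2=0
  Δ1: clk:0→1
  Δ2: w0:0→1, w3:1→0
  Δ3: w1:1→0
  (3Δ to stable)
t=3 Δ0: w1=0 w0=1 w3=0 clk=1 w2=0
  Δ1: clk:1→0
  (1Δ to stable)
t=4 Δ0: w1=0 w0=1 w3=0 clk=0 w2=0
  Δ1: clk:0→1
  Δ2: w0:1→0, w3:0→1
  Δ3: w1:0→1
  (3Δ to stable)
t=5 Δ0: w1=1 w0=0 w3=1 clk=1 w2=0
  Δ1: clk:1→0
  (1Δ to stable)
t=6 Δ0: w1=1 w0=0 w3=1 clk=0 w2=0
  Δ1: clk:0→1
  Δ2: w0:0→1, w3:1→0
  Δ3: w1:1→0
  (3Δ to stable)
t=7 Δ0: w1=0 w0=1 w3=0 clk=1 w2=0
  Δ1: clk:1→0
  (1Δ to stable)
t=8 Δ0: w1=0 w0=1 w3=0 clk=0 w2=0
  Δ1: clk:0→1
  Δ2: w0:1→0, w3:0→1
  Δ3: w1:0→1
  (3Δ to stable)
t=9 Δ0: w1=1 w0=0 w3=1 clk=1 w2=0
  Δ1: clk:1→0
  (1Δ to stable)
t=10 Δ0: w1=1 w0=0 w3=1 clk=0 w2=0
  Δ1: clk:0→1
  Δ2: w0:0→1, w3:1→0
  Δ3: w1:1→0
  (3Δ to stable)
t=11 Δ0: w1=0 w0=1 w3=0 clk=1 w2=0
  Δ1: clk:1→0
  (1Δ to stable)
t=12 Δ0: w1=0 w0=1 w3=0 clk=0 w2=0
  Δ1: clk:0→1
  Δ2: w0:1→0, w3:0→1
  Δ3: w1:0→1
  (3Δ to stable)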